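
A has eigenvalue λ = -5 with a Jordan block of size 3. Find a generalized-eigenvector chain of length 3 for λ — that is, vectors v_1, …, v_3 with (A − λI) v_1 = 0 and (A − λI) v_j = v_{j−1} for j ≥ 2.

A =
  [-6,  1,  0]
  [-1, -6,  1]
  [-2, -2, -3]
A Jordan chain for λ = -5 of length 3:
v_1 = (-2, -2, -4)ᵀ
v_2 = (1, -1, -2)ᵀ
v_3 = (0, 1, 0)ᵀ

Let N = A − (-5)·I. We want v_3 with N^3 v_3 = 0 but N^2 v_3 ≠ 0; then v_{j-1} := N · v_j for j = 3, …, 2.

Pick v_3 = (0, 1, 0)ᵀ.
Then v_2 = N · v_3 = (1, -1, -2)ᵀ.
Then v_1 = N · v_2 = (-2, -2, -4)ᵀ.

Sanity check: (A − (-5)·I) v_1 = (0, 0, 0)ᵀ = 0. ✓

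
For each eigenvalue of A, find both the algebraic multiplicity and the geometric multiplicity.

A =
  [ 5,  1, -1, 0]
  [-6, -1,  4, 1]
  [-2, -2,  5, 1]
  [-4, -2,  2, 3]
λ = 3: alg = 4, geom = 2

Step 1 — factor the characteristic polynomial to read off the algebraic multiplicities:
  χ_A(x) = (x - 3)^4

Step 2 — compute geometric multiplicities via the rank-nullity identity g(λ) = n − rank(A − λI):
  rank(A − (3)·I) = 2, so dim ker(A − (3)·I) = n − 2 = 2

Summary:
  λ = 3: algebraic multiplicity = 4, geometric multiplicity = 2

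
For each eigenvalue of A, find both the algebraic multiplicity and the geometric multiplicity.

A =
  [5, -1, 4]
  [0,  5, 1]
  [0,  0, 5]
λ = 5: alg = 3, geom = 1

Step 1 — factor the characteristic polynomial to read off the algebraic multiplicities:
  χ_A(x) = (x - 5)^3

Step 2 — compute geometric multiplicities via the rank-nullity identity g(λ) = n − rank(A − λI):
  rank(A − (5)·I) = 2, so dim ker(A − (5)·I) = n − 2 = 1

Summary:
  λ = 5: algebraic multiplicity = 3, geometric multiplicity = 1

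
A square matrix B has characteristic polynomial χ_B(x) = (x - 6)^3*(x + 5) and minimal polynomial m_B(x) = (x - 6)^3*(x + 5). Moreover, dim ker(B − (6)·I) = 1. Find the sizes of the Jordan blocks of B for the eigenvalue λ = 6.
Block sizes for λ = 6: [3]

Step 1 — from the characteristic polynomial, algebraic multiplicity of λ = 6 is 3. From dim ker(B − (6)·I) = 1, there are exactly 1 Jordan blocks for λ = 6.
Step 2 — from the minimal polynomial, the factor (x − 6)^3 tells us the largest block for λ = 6 has size 3.
Step 3 — with total size 3, 1 blocks, and largest block 3, the block sizes (in nonincreasing order) are [3].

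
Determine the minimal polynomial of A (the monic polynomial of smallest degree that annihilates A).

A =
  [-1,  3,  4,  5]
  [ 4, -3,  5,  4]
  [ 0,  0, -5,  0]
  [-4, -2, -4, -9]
x^4 + 18*x^3 + 120*x^2 + 350*x + 375

The characteristic polynomial is χ_A(x) = (x + 3)*(x + 5)^3, so the eigenvalues are known. The minimal polynomial is
  m_A(x) = Π_λ (x − λ)^{k_λ}
where k_λ is the size of the *largest* Jordan block for λ (equivalently, the smallest k with (A − λI)^k v = 0 for every generalised eigenvector v of λ).

  λ = -5: largest Jordan block has size 3, contributing (x + 5)^3
  λ = -3: largest Jordan block has size 1, contributing (x + 3)

So m_A(x) = (x + 3)*(x + 5)^3 = x^4 + 18*x^3 + 120*x^2 + 350*x + 375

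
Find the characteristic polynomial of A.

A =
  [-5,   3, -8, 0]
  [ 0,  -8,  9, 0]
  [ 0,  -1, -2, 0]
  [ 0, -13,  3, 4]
x^4 + 11*x^3 + 15*x^2 - 175*x - 500

Expanding det(x·I − A) (e.g. by cofactor expansion or by noting that A is similar to its Jordan form J, which has the same characteristic polynomial as A) gives
  χ_A(x) = x^4 + 11*x^3 + 15*x^2 - 175*x - 500
which factors as (x - 4)*(x + 5)^3. The eigenvalues (with algebraic multiplicities) are λ = -5 with multiplicity 3, λ = 4 with multiplicity 1.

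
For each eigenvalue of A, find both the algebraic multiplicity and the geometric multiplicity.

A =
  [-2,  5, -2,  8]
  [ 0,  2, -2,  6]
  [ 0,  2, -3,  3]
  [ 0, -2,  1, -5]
λ = -2: alg = 4, geom = 2

Step 1 — factor the characteristic polynomial to read off the algebraic multiplicities:
  χ_A(x) = (x + 2)^4

Step 2 — compute geometric multiplicities via the rank-nullity identity g(λ) = n − rank(A − λI):
  rank(A − (-2)·I) = 2, so dim ker(A − (-2)·I) = n − 2 = 2

Summary:
  λ = -2: algebraic multiplicity = 4, geometric multiplicity = 2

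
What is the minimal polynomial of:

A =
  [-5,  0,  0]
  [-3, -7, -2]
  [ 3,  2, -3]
x^2 + 10*x + 25

The characteristic polynomial is χ_A(x) = (x + 5)^3, so the eigenvalues are known. The minimal polynomial is
  m_A(x) = Π_λ (x − λ)^{k_λ}
where k_λ is the size of the *largest* Jordan block for λ (equivalently, the smallest k with (A − λI)^k v = 0 for every generalised eigenvector v of λ).

  λ = -5: largest Jordan block has size 2, contributing (x + 5)^2

So m_A(x) = (x + 5)^2 = x^2 + 10*x + 25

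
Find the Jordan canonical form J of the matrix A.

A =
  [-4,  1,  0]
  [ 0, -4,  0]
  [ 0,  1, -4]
J_2(-4) ⊕ J_1(-4)

The characteristic polynomial is
  det(x·I − A) = x^3 + 12*x^2 + 48*x + 64 = (x + 4)^3

Eigenvalues and multiplicities (the geometric multiplicity of λ is n − rank(A − λI), which equals the number of Jordan blocks for λ):
  λ = -4: algebraic multiplicity = 3, geometric multiplicity = 2

Determining the block sizes for each eigenvalue:
  λ = -4: 2 blocks summing to 3 forces exactly one block of size 2 and the rest size 1 → block sizes [2, 1]

Assembling the blocks gives a Jordan form
J =
  [-4,  1,  0]
  [ 0, -4,  0]
  [ 0,  0, -4]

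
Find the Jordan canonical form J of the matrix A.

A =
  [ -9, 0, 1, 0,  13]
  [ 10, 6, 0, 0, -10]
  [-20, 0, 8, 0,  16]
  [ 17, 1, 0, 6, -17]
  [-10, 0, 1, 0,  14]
J_1(1) ⊕ J_2(6) ⊕ J_2(6)

The characteristic polynomial is
  det(x·I − A) = x^5 - 25*x^4 + 240*x^3 - 1080*x^2 + 2160*x - 1296 = (x - 6)^4*(x - 1)

Eigenvalues and multiplicities (the geometric multiplicity of λ is n − rank(A − λI), which equals the number of Jordan blocks for λ):
  λ = 1: algebraic multiplicity = 1, geometric multiplicity = 1
  λ = 6: algebraic multiplicity = 4, geometric multiplicity = 2

Determining the block sizes for each eigenvalue:
  λ = 1: one block (gm = 1), so the single block has size am = 1 → block sizes [1]
  λ = 6: with am = 4 and gm = 2, the partition is not yet determined (e.g. several partitions of 4 into 2 parts exist). Let N = A − (6)·I. Computing rank(N^1) = 3, rank(N^2) = 1; the number of blocks of size ≥ j is rank(N^{j−1}) − rank(N^j), giving [2, 2]. So we have 2 block(s) of size 2 → block sizes [2, 2]

Assembling the blocks gives a Jordan form
J =
  [1, 0, 0, 0, 0]
  [0, 6, 1, 0, 0]
  [0, 0, 6, 0, 0]
  [0, 0, 0, 6, 1]
  [0, 0, 0, 0, 6]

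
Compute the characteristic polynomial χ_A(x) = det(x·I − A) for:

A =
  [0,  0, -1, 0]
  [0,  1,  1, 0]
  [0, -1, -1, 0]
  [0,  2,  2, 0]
x^4

Expanding det(x·I − A) (e.g. by cofactor expansion or by noting that A is similar to its Jordan form J, which has the same characteristic polynomial as A) gives
  χ_A(x) = x^4
which factors as x^4. The eigenvalues (with algebraic multiplicities) are λ = 0 with multiplicity 4.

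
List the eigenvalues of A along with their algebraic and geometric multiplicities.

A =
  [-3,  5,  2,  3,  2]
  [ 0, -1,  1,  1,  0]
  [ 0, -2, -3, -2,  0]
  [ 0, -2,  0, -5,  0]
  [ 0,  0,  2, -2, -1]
λ = -3: alg = 4, geom = 2; λ = -1: alg = 1, geom = 1

Step 1 — factor the characteristic polynomial to read off the algebraic multiplicities:
  χ_A(x) = (x + 1)*(x + 3)^4

Step 2 — compute geometric multiplicities via the rank-nullity identity g(λ) = n − rank(A − λI):
  rank(A − (-3)·I) = 3, so dim ker(A − (-3)·I) = n − 3 = 2
  rank(A − (-1)·I) = 4, so dim ker(A − (-1)·I) = n − 4 = 1

Summary:
  λ = -3: algebraic multiplicity = 4, geometric multiplicity = 2
  λ = -1: algebraic multiplicity = 1, geometric multiplicity = 1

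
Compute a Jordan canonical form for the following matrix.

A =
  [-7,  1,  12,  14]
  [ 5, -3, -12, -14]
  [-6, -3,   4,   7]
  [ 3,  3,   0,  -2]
J_2(-2) ⊕ J_2(-2)

The characteristic polynomial is
  det(x·I − A) = x^4 + 8*x^3 + 24*x^2 + 32*x + 16 = (x + 2)^4

Eigenvalues and multiplicities (the geometric multiplicity of λ is n − rank(A − λI), which equals the number of Jordan blocks for λ):
  λ = -2: algebraic multiplicity = 4, geometric multiplicity = 2

Determining the block sizes for each eigenvalue:
  λ = -2: with am = 4 and gm = 2, the partition is not yet determined (e.g. several partitions of 4 into 2 parts exist). Let N = A − (-2)·I. Computing rank(N^1) = 2, rank(N^2) = 0; the number of blocks of size ≥ j is rank(N^{j−1}) − rank(N^j), giving [2, 2]. So we have 2 block(s) of size 2 → block sizes [2, 2]

Assembling the blocks gives a Jordan form
J =
  [-2,  1,  0,  0]
  [ 0, -2,  0,  0]
  [ 0,  0, -2,  1]
  [ 0,  0,  0, -2]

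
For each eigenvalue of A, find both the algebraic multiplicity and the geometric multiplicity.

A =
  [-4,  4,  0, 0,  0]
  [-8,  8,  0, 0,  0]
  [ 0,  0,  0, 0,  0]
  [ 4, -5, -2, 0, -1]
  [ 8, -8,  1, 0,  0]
λ = 0: alg = 4, geom = 2; λ = 4: alg = 1, geom = 1

Step 1 — factor the characteristic polynomial to read off the algebraic multiplicities:
  χ_A(x) = x^4*(x - 4)

Step 2 — compute geometric multiplicities via the rank-nullity identity g(λ) = n − rank(A − λI):
  rank(A − (0)·I) = 3, so dim ker(A − (0)·I) = n − 3 = 2
  rank(A − (4)·I) = 4, so dim ker(A − (4)·I) = n − 4 = 1

Summary:
  λ = 0: algebraic multiplicity = 4, geometric multiplicity = 2
  λ = 4: algebraic multiplicity = 1, geometric multiplicity = 1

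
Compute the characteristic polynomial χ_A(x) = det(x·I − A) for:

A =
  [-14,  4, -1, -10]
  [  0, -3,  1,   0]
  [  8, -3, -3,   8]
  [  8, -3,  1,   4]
x^4 + 16*x^3 + 96*x^2 + 256*x + 256

Expanding det(x·I − A) (e.g. by cofactor expansion or by noting that A is similar to its Jordan form J, which has the same characteristic polynomial as A) gives
  χ_A(x) = x^4 + 16*x^3 + 96*x^2 + 256*x + 256
which factors as (x + 4)^4. The eigenvalues (with algebraic multiplicities) are λ = -4 with multiplicity 4.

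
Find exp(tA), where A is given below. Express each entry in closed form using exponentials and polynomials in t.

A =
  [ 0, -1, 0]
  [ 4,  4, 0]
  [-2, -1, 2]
e^{tA} =
  [-2*t*exp(2*t) + exp(2*t), -t*exp(2*t), 0]
  [4*t*exp(2*t), 2*t*exp(2*t) + exp(2*t), 0]
  [-2*t*exp(2*t), -t*exp(2*t), exp(2*t)]

Strategy: write A = P · J · P⁻¹ where J is a Jordan canonical form, so e^{tA} = P · e^{tJ} · P⁻¹, and e^{tJ} can be computed block-by-block.

A has Jordan form
J =
  [2, 1, 0]
  [0, 2, 0]
  [0, 0, 2]
(up to reordering of blocks).

Per-block formulas:
  For a 1×1 block at λ = 2: exp(t · [2]) = [e^(2t)].
  For a 2×2 Jordan block J_2(2): exp(t · J_2(2)) = e^(2t)·(I + t·N), where N is the 2×2 nilpotent shift.

After assembling e^{tJ} and conjugating by P, we get:

e^{tA} =
  [-2*t*exp(2*t) + exp(2*t), -t*exp(2*t), 0]
  [4*t*exp(2*t), 2*t*exp(2*t) + exp(2*t), 0]
  [-2*t*exp(2*t), -t*exp(2*t), exp(2*t)]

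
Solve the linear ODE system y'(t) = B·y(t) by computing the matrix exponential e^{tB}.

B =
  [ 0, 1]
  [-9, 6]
e^{tB} =
  [-3*t*exp(3*t) + exp(3*t), t*exp(3*t)]
  [-9*t*exp(3*t), 3*t*exp(3*t) + exp(3*t)]

Strategy: write B = P · J · P⁻¹ where J is a Jordan canonical form, so e^{tB} = P · e^{tJ} · P⁻¹, and e^{tJ} can be computed block-by-block.

B has Jordan form
J =
  [3, 1]
  [0, 3]
(up to reordering of blocks).

Per-block formulas:
  For a 2×2 Jordan block J_2(3): exp(t · J_2(3)) = e^(3t)·(I + t·N), where N is the 2×2 nilpotent shift.

After assembling e^{tJ} and conjugating by P, we get:

e^{tB} =
  [-3*t*exp(3*t) + exp(3*t), t*exp(3*t)]
  [-9*t*exp(3*t), 3*t*exp(3*t) + exp(3*t)]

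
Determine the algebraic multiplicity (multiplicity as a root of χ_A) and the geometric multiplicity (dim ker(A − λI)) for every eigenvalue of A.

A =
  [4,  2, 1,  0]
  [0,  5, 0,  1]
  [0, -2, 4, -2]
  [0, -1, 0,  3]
λ = 4: alg = 4, geom = 2

Step 1 — factor the characteristic polynomial to read off the algebraic multiplicities:
  χ_A(x) = (x - 4)^4

Step 2 — compute geometric multiplicities via the rank-nullity identity g(λ) = n − rank(A − λI):
  rank(A − (4)·I) = 2, so dim ker(A − (4)·I) = n − 2 = 2

Summary:
  λ = 4: algebraic multiplicity = 4, geometric multiplicity = 2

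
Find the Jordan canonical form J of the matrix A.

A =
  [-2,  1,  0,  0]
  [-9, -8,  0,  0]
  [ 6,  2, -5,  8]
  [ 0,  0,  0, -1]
J_2(-5) ⊕ J_1(-5) ⊕ J_1(-1)

The characteristic polynomial is
  det(x·I − A) = x^4 + 16*x^3 + 90*x^2 + 200*x + 125 = (x + 1)*(x + 5)^3

Eigenvalues and multiplicities (the geometric multiplicity of λ is n − rank(A − λI), which equals the number of Jordan blocks for λ):
  λ = -5: algebraic multiplicity = 3, geometric multiplicity = 2
  λ = -1: algebraic multiplicity = 1, geometric multiplicity = 1

Determining the block sizes for each eigenvalue:
  λ = -5: 2 blocks summing to 3 forces exactly one block of size 2 and the rest size 1 → block sizes [2, 1]
  λ = -1: one block (gm = 1), so the single block has size am = 1 → block sizes [1]

Assembling the blocks gives a Jordan form
J =
  [-5,  1,  0,  0]
  [ 0, -5,  0,  0]
  [ 0,  0, -5,  0]
  [ 0,  0,  0, -1]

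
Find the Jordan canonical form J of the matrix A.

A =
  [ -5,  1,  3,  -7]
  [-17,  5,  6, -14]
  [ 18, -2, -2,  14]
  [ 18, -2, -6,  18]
J_3(4) ⊕ J_1(4)

The characteristic polynomial is
  det(x·I − A) = x^4 - 16*x^3 + 96*x^2 - 256*x + 256 = (x - 4)^4

Eigenvalues and multiplicities (the geometric multiplicity of λ is n − rank(A − λI), which equals the number of Jordan blocks for λ):
  λ = 4: algebraic multiplicity = 4, geometric multiplicity = 2

Determining the block sizes for each eigenvalue:
  λ = 4: with am = 4 and gm = 2, the partition is not yet determined (e.g. several partitions of 4 into 2 parts exist). Let N = A − (4)·I. Computing rank(N^1) = 2, rank(N^2) = 1, rank(N^3) = 0; the number of blocks of size ≥ j is rank(N^{j−1}) − rank(N^j), giving [2, 1, 1]. So we have 1 block(s) of size 3, 1 block(s) of size 1 → block sizes [3, 1]

Assembling the blocks gives a Jordan form
J =
  [4, 1, 0, 0]
  [0, 4, 1, 0]
  [0, 0, 4, 0]
  [0, 0, 0, 4]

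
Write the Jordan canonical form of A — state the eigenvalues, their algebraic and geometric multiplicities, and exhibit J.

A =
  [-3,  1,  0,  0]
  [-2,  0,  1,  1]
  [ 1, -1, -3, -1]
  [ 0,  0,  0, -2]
J_3(-2) ⊕ J_1(-2)

The characteristic polynomial is
  det(x·I − A) = x^4 + 8*x^3 + 24*x^2 + 32*x + 16 = (x + 2)^4

Eigenvalues and multiplicities (the geometric multiplicity of λ is n − rank(A − λI), which equals the number of Jordan blocks for λ):
  λ = -2: algebraic multiplicity = 4, geometric multiplicity = 2

Determining the block sizes for each eigenvalue:
  λ = -2: with am = 4 and gm = 2, the partition is not yet determined (e.g. several partitions of 4 into 2 parts exist). Let N = A − (-2)·I. Computing rank(N^1) = 2, rank(N^2) = 1, rank(N^3) = 0; the number of blocks of size ≥ j is rank(N^{j−1}) − rank(N^j), giving [2, 1, 1]. So we have 1 block(s) of size 3, 1 block(s) of size 1 → block sizes [3, 1]

Assembling the blocks gives a Jordan form
J =
  [-2,  1,  0,  0]
  [ 0, -2,  1,  0]
  [ 0,  0, -2,  0]
  [ 0,  0,  0, -2]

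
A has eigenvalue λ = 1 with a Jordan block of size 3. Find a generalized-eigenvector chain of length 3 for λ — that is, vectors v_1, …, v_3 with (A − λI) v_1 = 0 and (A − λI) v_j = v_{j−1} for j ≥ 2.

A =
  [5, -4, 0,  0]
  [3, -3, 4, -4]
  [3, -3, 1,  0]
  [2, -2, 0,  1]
A Jordan chain for λ = 1 of length 3:
v_1 = (4, 4, 3, 2)ᵀ
v_2 = (4, 3, 3, 2)ᵀ
v_3 = (1, 0, 0, 0)ᵀ

Let N = A − (1)·I. We want v_3 with N^3 v_3 = 0 but N^2 v_3 ≠ 0; then v_{j-1} := N · v_j for j = 3, …, 2.

Pick v_3 = (1, 0, 0, 0)ᵀ.
Then v_2 = N · v_3 = (4, 3, 3, 2)ᵀ.
Then v_1 = N · v_2 = (4, 4, 3, 2)ᵀ.

Sanity check: (A − (1)·I) v_1 = (0, 0, 0, 0)ᵀ = 0. ✓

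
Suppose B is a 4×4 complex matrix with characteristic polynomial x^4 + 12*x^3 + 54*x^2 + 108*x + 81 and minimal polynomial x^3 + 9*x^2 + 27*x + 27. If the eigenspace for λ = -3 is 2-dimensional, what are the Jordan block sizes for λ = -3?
Block sizes for λ = -3: [3, 1]

Step 1 — from the characteristic polynomial, algebraic multiplicity of λ = -3 is 4. From dim ker(B − (-3)·I) = 2, there are exactly 2 Jordan blocks for λ = -3.
Step 2 — from the minimal polynomial, the factor (x + 3)^3 tells us the largest block for λ = -3 has size 3.
Step 3 — with total size 4, 2 blocks, and largest block 3, the block sizes (in nonincreasing order) are [3, 1].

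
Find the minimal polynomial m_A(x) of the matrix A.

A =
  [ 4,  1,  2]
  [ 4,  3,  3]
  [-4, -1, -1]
x^3 - 6*x^2 + 12*x - 8

The characteristic polynomial is χ_A(x) = (x - 2)^3, so the eigenvalues are known. The minimal polynomial is
  m_A(x) = Π_λ (x − λ)^{k_λ}
where k_λ is the size of the *largest* Jordan block for λ (equivalently, the smallest k with (A − λI)^k v = 0 for every generalised eigenvector v of λ).

  λ = 2: largest Jordan block has size 3, contributing (x − 2)^3

So m_A(x) = (x - 2)^3 = x^3 - 6*x^2 + 12*x - 8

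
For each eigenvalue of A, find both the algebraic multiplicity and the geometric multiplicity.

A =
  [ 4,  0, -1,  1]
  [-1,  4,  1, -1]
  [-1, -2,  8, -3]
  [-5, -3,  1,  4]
λ = 5: alg = 4, geom = 2

Step 1 — factor the characteristic polynomial to read off the algebraic multiplicities:
  χ_A(x) = (x - 5)^4

Step 2 — compute geometric multiplicities via the rank-nullity identity g(λ) = n − rank(A − λI):
  rank(A − (5)·I) = 2, so dim ker(A − (5)·I) = n − 2 = 2

Summary:
  λ = 5: algebraic multiplicity = 4, geometric multiplicity = 2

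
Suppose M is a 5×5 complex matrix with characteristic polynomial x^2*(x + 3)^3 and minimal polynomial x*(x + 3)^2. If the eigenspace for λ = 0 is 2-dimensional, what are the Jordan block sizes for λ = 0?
Block sizes for λ = 0: [1, 1]

Step 1 — from the characteristic polynomial, algebraic multiplicity of λ = 0 is 2. From dim ker(M − (0)·I) = 2, there are exactly 2 Jordan blocks for λ = 0.
Step 2 — from the minimal polynomial, the factor (x − 0) tells us the largest block for λ = 0 has size 1.
Step 3 — with total size 2, 2 blocks, and largest block 1, the block sizes (in nonincreasing order) are [1, 1].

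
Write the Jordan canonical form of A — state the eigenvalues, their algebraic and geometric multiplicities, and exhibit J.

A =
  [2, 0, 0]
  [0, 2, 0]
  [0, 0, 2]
J_1(2) ⊕ J_1(2) ⊕ J_1(2)

The characteristic polynomial is
  det(x·I − A) = x^3 - 6*x^2 + 12*x - 8 = (x - 2)^3

Eigenvalues and multiplicities (the geometric multiplicity of λ is n − rank(A − λI), which equals the number of Jordan blocks for λ):
  λ = 2: algebraic multiplicity = 3, geometric multiplicity = 3

Determining the block sizes for each eigenvalue:
  λ = 2: gm = am = 3, so every block has size 1 → block sizes [1, 1, 1]

Assembling the blocks gives a Jordan form
J =
  [2, 0, 0]
  [0, 2, 0]
  [0, 0, 2]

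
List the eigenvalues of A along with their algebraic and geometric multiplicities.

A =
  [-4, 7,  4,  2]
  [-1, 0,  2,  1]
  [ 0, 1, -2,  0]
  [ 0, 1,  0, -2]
λ = -2: alg = 4, geom = 2

Step 1 — factor the characteristic polynomial to read off the algebraic multiplicities:
  χ_A(x) = (x + 2)^4

Step 2 — compute geometric multiplicities via the rank-nullity identity g(λ) = n − rank(A − λI):
  rank(A − (-2)·I) = 2, so dim ker(A − (-2)·I) = n − 2 = 2

Summary:
  λ = -2: algebraic multiplicity = 4, geometric multiplicity = 2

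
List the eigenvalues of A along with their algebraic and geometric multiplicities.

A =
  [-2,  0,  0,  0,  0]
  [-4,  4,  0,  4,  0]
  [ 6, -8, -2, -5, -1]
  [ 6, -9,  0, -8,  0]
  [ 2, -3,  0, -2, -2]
λ = -2: alg = 5, geom = 3

Step 1 — factor the characteristic polynomial to read off the algebraic multiplicities:
  χ_A(x) = (x + 2)^5

Step 2 — compute geometric multiplicities via the rank-nullity identity g(λ) = n − rank(A − λI):
  rank(A − (-2)·I) = 2, so dim ker(A − (-2)·I) = n − 2 = 3

Summary:
  λ = -2: algebraic multiplicity = 5, geometric multiplicity = 3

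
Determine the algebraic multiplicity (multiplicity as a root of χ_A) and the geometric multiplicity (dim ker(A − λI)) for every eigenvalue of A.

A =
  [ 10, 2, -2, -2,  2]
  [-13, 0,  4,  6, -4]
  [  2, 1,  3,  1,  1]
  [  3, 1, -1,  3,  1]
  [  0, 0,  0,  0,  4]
λ = 4: alg = 5, geom = 3

Step 1 — factor the characteristic polynomial to read off the algebraic multiplicities:
  χ_A(x) = (x - 4)^5

Step 2 — compute geometric multiplicities via the rank-nullity identity g(λ) = n − rank(A − λI):
  rank(A − (4)·I) = 2, so dim ker(A − (4)·I) = n − 2 = 3

Summary:
  λ = 4: algebraic multiplicity = 5, geometric multiplicity = 3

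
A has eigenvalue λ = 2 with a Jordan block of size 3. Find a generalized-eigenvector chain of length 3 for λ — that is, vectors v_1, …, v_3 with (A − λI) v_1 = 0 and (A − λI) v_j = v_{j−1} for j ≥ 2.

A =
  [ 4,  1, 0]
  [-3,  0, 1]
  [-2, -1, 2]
A Jordan chain for λ = 2 of length 3:
v_1 = (1, -2, -1)ᵀ
v_2 = (2, -3, -2)ᵀ
v_3 = (1, 0, 0)ᵀ

Let N = A − (2)·I. We want v_3 with N^3 v_3 = 0 but N^2 v_3 ≠ 0; then v_{j-1} := N · v_j for j = 3, …, 2.

Pick v_3 = (1, 0, 0)ᵀ.
Then v_2 = N · v_3 = (2, -3, -2)ᵀ.
Then v_1 = N · v_2 = (1, -2, -1)ᵀ.

Sanity check: (A − (2)·I) v_1 = (0, 0, 0)ᵀ = 0. ✓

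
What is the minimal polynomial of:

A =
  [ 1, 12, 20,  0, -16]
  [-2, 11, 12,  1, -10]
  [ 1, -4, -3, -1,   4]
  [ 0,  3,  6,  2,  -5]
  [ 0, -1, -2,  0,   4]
x^3 - 9*x^2 + 27*x - 27

The characteristic polynomial is χ_A(x) = (x - 3)^5, so the eigenvalues are known. The minimal polynomial is
  m_A(x) = Π_λ (x − λ)^{k_λ}
where k_λ is the size of the *largest* Jordan block for λ (equivalently, the smallest k with (A − λI)^k v = 0 for every generalised eigenvector v of λ).

  λ = 3: largest Jordan block has size 3, contributing (x − 3)^3

So m_A(x) = (x - 3)^3 = x^3 - 9*x^2 + 27*x - 27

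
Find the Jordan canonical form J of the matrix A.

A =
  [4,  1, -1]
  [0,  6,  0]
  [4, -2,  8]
J_2(6) ⊕ J_1(6)

The characteristic polynomial is
  det(x·I − A) = x^3 - 18*x^2 + 108*x - 216 = (x - 6)^3

Eigenvalues and multiplicities (the geometric multiplicity of λ is n − rank(A − λI), which equals the number of Jordan blocks for λ):
  λ = 6: algebraic multiplicity = 3, geometric multiplicity = 2

Determining the block sizes for each eigenvalue:
  λ = 6: 2 blocks summing to 3 forces exactly one block of size 2 and the rest size 1 → block sizes [2, 1]

Assembling the blocks gives a Jordan form
J =
  [6, 1, 0]
  [0, 6, 0]
  [0, 0, 6]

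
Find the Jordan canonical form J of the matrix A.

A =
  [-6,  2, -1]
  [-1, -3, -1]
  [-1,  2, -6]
J_2(-5) ⊕ J_1(-5)

The characteristic polynomial is
  det(x·I − A) = x^3 + 15*x^2 + 75*x + 125 = (x + 5)^3

Eigenvalues and multiplicities (the geometric multiplicity of λ is n − rank(A − λI), which equals the number of Jordan blocks for λ):
  λ = -5: algebraic multiplicity = 3, geometric multiplicity = 2

Determining the block sizes for each eigenvalue:
  λ = -5: 2 blocks summing to 3 forces exactly one block of size 2 and the rest size 1 → block sizes [2, 1]

Assembling the blocks gives a Jordan form
J =
  [-5,  1,  0]
  [ 0, -5,  0]
  [ 0,  0, -5]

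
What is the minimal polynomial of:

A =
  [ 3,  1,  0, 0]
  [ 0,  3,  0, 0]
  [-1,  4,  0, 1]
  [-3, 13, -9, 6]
x^2 - 6*x + 9

The characteristic polynomial is χ_A(x) = (x - 3)^4, so the eigenvalues are known. The minimal polynomial is
  m_A(x) = Π_λ (x − λ)^{k_λ}
where k_λ is the size of the *largest* Jordan block for λ (equivalently, the smallest k with (A − λI)^k v = 0 for every generalised eigenvector v of λ).

  λ = 3: largest Jordan block has size 2, contributing (x − 3)^2

So m_A(x) = (x - 3)^2 = x^2 - 6*x + 9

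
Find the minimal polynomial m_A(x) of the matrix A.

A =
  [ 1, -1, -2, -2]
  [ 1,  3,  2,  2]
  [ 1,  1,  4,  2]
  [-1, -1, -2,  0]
x^2 - 4*x + 4

The characteristic polynomial is χ_A(x) = (x - 2)^4, so the eigenvalues are known. The minimal polynomial is
  m_A(x) = Π_λ (x − λ)^{k_λ}
where k_λ is the size of the *largest* Jordan block for λ (equivalently, the smallest k with (A − λI)^k v = 0 for every generalised eigenvector v of λ).

  λ = 2: largest Jordan block has size 2, contributing (x − 2)^2

So m_A(x) = (x - 2)^2 = x^2 - 4*x + 4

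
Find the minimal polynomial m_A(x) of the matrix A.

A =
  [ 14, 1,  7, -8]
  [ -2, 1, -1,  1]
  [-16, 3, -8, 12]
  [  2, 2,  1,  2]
x^4 - 9*x^3 + 27*x^2 - 27*x

The characteristic polynomial is χ_A(x) = x*(x - 3)^3, so the eigenvalues are known. The minimal polynomial is
  m_A(x) = Π_λ (x − λ)^{k_λ}
where k_λ is the size of the *largest* Jordan block for λ (equivalently, the smallest k with (A − λI)^k v = 0 for every generalised eigenvector v of λ).

  λ = 0: largest Jordan block has size 1, contributing (x − 0)
  λ = 3: largest Jordan block has size 3, contributing (x − 3)^3

So m_A(x) = x*(x - 3)^3 = x^4 - 9*x^3 + 27*x^2 - 27*x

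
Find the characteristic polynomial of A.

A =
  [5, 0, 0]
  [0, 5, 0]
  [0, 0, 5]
x^3 - 15*x^2 + 75*x - 125

Expanding det(x·I − A) (e.g. by cofactor expansion or by noting that A is similar to its Jordan form J, which has the same characteristic polynomial as A) gives
  χ_A(x) = x^3 - 15*x^2 + 75*x - 125
which factors as (x - 5)^3. The eigenvalues (with algebraic multiplicities) are λ = 5 with multiplicity 3.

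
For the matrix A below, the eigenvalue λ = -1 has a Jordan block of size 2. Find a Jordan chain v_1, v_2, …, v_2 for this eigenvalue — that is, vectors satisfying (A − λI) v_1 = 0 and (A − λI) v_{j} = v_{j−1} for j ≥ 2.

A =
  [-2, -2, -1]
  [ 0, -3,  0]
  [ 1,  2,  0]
A Jordan chain for λ = -1 of length 2:
v_1 = (-1, 0, 1)ᵀ
v_2 = (1, 0, 0)ᵀ

Let N = A − (-1)·I. We want v_2 with N^2 v_2 = 0 but N^1 v_2 ≠ 0; then v_{j-1} := N · v_j for j = 2, …, 2.

Pick v_2 = (1, 0, 0)ᵀ.
Then v_1 = N · v_2 = (-1, 0, 1)ᵀ.

Sanity check: (A − (-1)·I) v_1 = (0, 0, 0)ᵀ = 0. ✓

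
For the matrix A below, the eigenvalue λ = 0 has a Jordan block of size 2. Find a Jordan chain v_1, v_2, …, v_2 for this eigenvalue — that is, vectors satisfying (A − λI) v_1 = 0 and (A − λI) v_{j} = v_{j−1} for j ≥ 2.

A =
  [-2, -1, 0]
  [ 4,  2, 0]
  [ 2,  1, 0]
A Jordan chain for λ = 0 of length 2:
v_1 = (-2, 4, 2)ᵀ
v_2 = (1, 0, 0)ᵀ

Let N = A − (0)·I. We want v_2 with N^2 v_2 = 0 but N^1 v_2 ≠ 0; then v_{j-1} := N · v_j for j = 2, …, 2.

Pick v_2 = (1, 0, 0)ᵀ.
Then v_1 = N · v_2 = (-2, 4, 2)ᵀ.

Sanity check: (A − (0)·I) v_1 = (0, 0, 0)ᵀ = 0. ✓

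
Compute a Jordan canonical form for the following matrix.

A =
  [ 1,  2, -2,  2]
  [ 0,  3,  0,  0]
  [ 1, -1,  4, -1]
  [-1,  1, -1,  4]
J_2(3) ⊕ J_1(3) ⊕ J_1(3)

The characteristic polynomial is
  det(x·I − A) = x^4 - 12*x^3 + 54*x^2 - 108*x + 81 = (x - 3)^4

Eigenvalues and multiplicities (the geometric multiplicity of λ is n − rank(A − λI), which equals the number of Jordan blocks for λ):
  λ = 3: algebraic multiplicity = 4, geometric multiplicity = 3

Determining the block sizes for each eigenvalue:
  λ = 3: 3 blocks summing to 4 forces exactly one block of size 2 and the rest size 1 → block sizes [2, 1, 1]

Assembling the blocks gives a Jordan form
J =
  [3, 1, 0, 0]
  [0, 3, 0, 0]
  [0, 0, 3, 0]
  [0, 0, 0, 3]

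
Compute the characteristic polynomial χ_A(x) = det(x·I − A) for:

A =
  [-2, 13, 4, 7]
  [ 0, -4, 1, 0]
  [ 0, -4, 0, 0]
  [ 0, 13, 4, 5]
x^4 + x^3 - 18*x^2 - 52*x - 40

Expanding det(x·I − A) (e.g. by cofactor expansion or by noting that A is similar to its Jordan form J, which has the same characteristic polynomial as A) gives
  χ_A(x) = x^4 + x^3 - 18*x^2 - 52*x - 40
which factors as (x - 5)*(x + 2)^3. The eigenvalues (with algebraic multiplicities) are λ = -2 with multiplicity 3, λ = 5 with multiplicity 1.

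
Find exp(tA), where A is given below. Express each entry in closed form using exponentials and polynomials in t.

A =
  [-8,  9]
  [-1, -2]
e^{tA} =
  [-3*t*exp(-5*t) + exp(-5*t), 9*t*exp(-5*t)]
  [-t*exp(-5*t), 3*t*exp(-5*t) + exp(-5*t)]

Strategy: write A = P · J · P⁻¹ where J is a Jordan canonical form, so e^{tA} = P · e^{tJ} · P⁻¹, and e^{tJ} can be computed block-by-block.

A has Jordan form
J =
  [-5,  1]
  [ 0, -5]
(up to reordering of blocks).

Per-block formulas:
  For a 2×2 Jordan block J_2(-5): exp(t · J_2(-5)) = e^(-5t)·(I + t·N), where N is the 2×2 nilpotent shift.

After assembling e^{tJ} and conjugating by P, we get:

e^{tA} =
  [-3*t*exp(-5*t) + exp(-5*t), 9*t*exp(-5*t)]
  [-t*exp(-5*t), 3*t*exp(-5*t) + exp(-5*t)]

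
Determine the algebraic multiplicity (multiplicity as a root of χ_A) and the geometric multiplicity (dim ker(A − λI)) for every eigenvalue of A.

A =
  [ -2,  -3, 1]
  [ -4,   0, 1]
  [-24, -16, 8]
λ = 2: alg = 3, geom = 1

Step 1 — factor the characteristic polynomial to read off the algebraic multiplicities:
  χ_A(x) = (x - 2)^3

Step 2 — compute geometric multiplicities via the rank-nullity identity g(λ) = n − rank(A − λI):
  rank(A − (2)·I) = 2, so dim ker(A − (2)·I) = n − 2 = 1

Summary:
  λ = 2: algebraic multiplicity = 3, geometric multiplicity = 1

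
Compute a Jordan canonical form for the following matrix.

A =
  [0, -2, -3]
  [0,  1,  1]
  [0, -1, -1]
J_3(0)

The characteristic polynomial is
  det(x·I − A) = x^3

Eigenvalues and multiplicities (the geometric multiplicity of λ is n − rank(A − λI), which equals the number of Jordan blocks for λ):
  λ = 0: algebraic multiplicity = 3, geometric multiplicity = 1

Determining the block sizes for each eigenvalue:
  λ = 0: one block (gm = 1), so the single block has size am = 3 → block sizes [3]

Assembling the blocks gives a Jordan form
J =
  [0, 1, 0]
  [0, 0, 1]
  [0, 0, 0]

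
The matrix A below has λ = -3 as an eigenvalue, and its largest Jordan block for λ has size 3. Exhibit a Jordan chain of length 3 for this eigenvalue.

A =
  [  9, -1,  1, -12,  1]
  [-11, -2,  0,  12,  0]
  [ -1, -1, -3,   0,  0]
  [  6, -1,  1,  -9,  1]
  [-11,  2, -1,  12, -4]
A Jordan chain for λ = -3 of length 3:
v_1 = (-1, 1, -1, -1, 2)ᵀ
v_2 = (1, 0, 0, 1, -1)ᵀ
v_3 = (0, 0, 1, 0, 0)ᵀ

Let N = A − (-3)·I. We want v_3 with N^3 v_3 = 0 but N^2 v_3 ≠ 0; then v_{j-1} := N · v_j for j = 3, …, 2.

Pick v_3 = (0, 0, 1, 0, 0)ᵀ.
Then v_2 = N · v_3 = (1, 0, 0, 1, -1)ᵀ.
Then v_1 = N · v_2 = (-1, 1, -1, -1, 2)ᵀ.

Sanity check: (A − (-3)·I) v_1 = (0, 0, 0, 0, 0)ᵀ = 0. ✓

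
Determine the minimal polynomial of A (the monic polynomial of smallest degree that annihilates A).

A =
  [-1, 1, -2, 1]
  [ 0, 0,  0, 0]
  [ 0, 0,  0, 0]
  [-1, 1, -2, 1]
x^2

The characteristic polynomial is χ_A(x) = x^4, so the eigenvalues are known. The minimal polynomial is
  m_A(x) = Π_λ (x − λ)^{k_λ}
where k_λ is the size of the *largest* Jordan block for λ (equivalently, the smallest k with (A − λI)^k v = 0 for every generalised eigenvector v of λ).

  λ = 0: largest Jordan block has size 2, contributing (x − 0)^2

So m_A(x) = x^2 = x^2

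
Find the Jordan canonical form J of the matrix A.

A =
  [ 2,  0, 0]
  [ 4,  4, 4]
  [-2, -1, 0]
J_2(2) ⊕ J_1(2)

The characteristic polynomial is
  det(x·I − A) = x^3 - 6*x^2 + 12*x - 8 = (x - 2)^3

Eigenvalues and multiplicities (the geometric multiplicity of λ is n − rank(A − λI), which equals the number of Jordan blocks for λ):
  λ = 2: algebraic multiplicity = 3, geometric multiplicity = 2

Determining the block sizes for each eigenvalue:
  λ = 2: 2 blocks summing to 3 forces exactly one block of size 2 and the rest size 1 → block sizes [2, 1]

Assembling the blocks gives a Jordan form
J =
  [2, 1, 0]
  [0, 2, 0]
  [0, 0, 2]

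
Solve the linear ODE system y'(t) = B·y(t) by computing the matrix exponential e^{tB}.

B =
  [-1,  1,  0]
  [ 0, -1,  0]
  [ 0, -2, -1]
e^{tB} =
  [exp(-t), t*exp(-t), 0]
  [0, exp(-t), 0]
  [0, -2*t*exp(-t), exp(-t)]

Strategy: write B = P · J · P⁻¹ where J is a Jordan canonical form, so e^{tB} = P · e^{tJ} · P⁻¹, and e^{tJ} can be computed block-by-block.

B has Jordan form
J =
  [-1,  1,  0]
  [ 0, -1,  0]
  [ 0,  0, -1]
(up to reordering of blocks).

Per-block formulas:
  For a 2×2 Jordan block J_2(-1): exp(t · J_2(-1)) = e^(-1t)·(I + t·N), where N is the 2×2 nilpotent shift.
  For a 1×1 block at λ = -1: exp(t · [-1]) = [e^(-1t)].

After assembling e^{tJ} and conjugating by P, we get:

e^{tB} =
  [exp(-t), t*exp(-t), 0]
  [0, exp(-t), 0]
  [0, -2*t*exp(-t), exp(-t)]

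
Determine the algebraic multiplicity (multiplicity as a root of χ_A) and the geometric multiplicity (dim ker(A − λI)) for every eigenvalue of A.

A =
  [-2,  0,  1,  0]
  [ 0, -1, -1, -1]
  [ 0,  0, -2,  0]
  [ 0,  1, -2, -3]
λ = -2: alg = 4, geom = 2

Step 1 — factor the characteristic polynomial to read off the algebraic multiplicities:
  χ_A(x) = (x + 2)^4

Step 2 — compute geometric multiplicities via the rank-nullity identity g(λ) = n − rank(A − λI):
  rank(A − (-2)·I) = 2, so dim ker(A − (-2)·I) = n − 2 = 2

Summary:
  λ = -2: algebraic multiplicity = 4, geometric multiplicity = 2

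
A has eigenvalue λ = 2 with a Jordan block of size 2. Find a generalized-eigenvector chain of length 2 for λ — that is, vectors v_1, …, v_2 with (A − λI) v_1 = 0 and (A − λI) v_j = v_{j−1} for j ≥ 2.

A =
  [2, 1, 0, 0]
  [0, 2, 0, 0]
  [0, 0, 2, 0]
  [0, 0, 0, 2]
A Jordan chain for λ = 2 of length 2:
v_1 = (1, 0, 0, 0)ᵀ
v_2 = (0, 1, 0, 0)ᵀ

Let N = A − (2)·I. We want v_2 with N^2 v_2 = 0 but N^1 v_2 ≠ 0; then v_{j-1} := N · v_j for j = 2, …, 2.

Pick v_2 = (0, 1, 0, 0)ᵀ.
Then v_1 = N · v_2 = (1, 0, 0, 0)ᵀ.

Sanity check: (A − (2)·I) v_1 = (0, 0, 0, 0)ᵀ = 0. ✓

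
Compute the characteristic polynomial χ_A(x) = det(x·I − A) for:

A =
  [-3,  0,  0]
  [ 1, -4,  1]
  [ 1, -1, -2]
x^3 + 9*x^2 + 27*x + 27

Expanding det(x·I − A) (e.g. by cofactor expansion or by noting that A is similar to its Jordan form J, which has the same characteristic polynomial as A) gives
  χ_A(x) = x^3 + 9*x^2 + 27*x + 27
which factors as (x + 3)^3. The eigenvalues (with algebraic multiplicities) are λ = -3 with multiplicity 3.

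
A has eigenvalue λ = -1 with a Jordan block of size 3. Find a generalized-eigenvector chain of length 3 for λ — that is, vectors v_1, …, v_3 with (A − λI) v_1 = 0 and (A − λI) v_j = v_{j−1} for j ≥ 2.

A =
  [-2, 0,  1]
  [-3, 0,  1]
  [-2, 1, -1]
A Jordan chain for λ = -1 of length 3:
v_1 = (-1, -2, -1)ᵀ
v_2 = (-1, -3, -2)ᵀ
v_3 = (1, 0, 0)ᵀ

Let N = A − (-1)·I. We want v_3 with N^3 v_3 = 0 but N^2 v_3 ≠ 0; then v_{j-1} := N · v_j for j = 3, …, 2.

Pick v_3 = (1, 0, 0)ᵀ.
Then v_2 = N · v_3 = (-1, -3, -2)ᵀ.
Then v_1 = N · v_2 = (-1, -2, -1)ᵀ.

Sanity check: (A − (-1)·I) v_1 = (0, 0, 0)ᵀ = 0. ✓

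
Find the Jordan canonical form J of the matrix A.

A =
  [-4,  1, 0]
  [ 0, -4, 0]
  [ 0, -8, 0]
J_2(-4) ⊕ J_1(0)

The characteristic polynomial is
  det(x·I − A) = x^3 + 8*x^2 + 16*x = x*(x + 4)^2

Eigenvalues and multiplicities (the geometric multiplicity of λ is n − rank(A − λI), which equals the number of Jordan blocks for λ):
  λ = -4: algebraic multiplicity = 2, geometric multiplicity = 1
  λ = 0: algebraic multiplicity = 1, geometric multiplicity = 1

Determining the block sizes for each eigenvalue:
  λ = -4: one block (gm = 1), so the single block has size am = 2 → block sizes [2]
  λ = 0: one block (gm = 1), so the single block has size am = 1 → block sizes [1]

Assembling the blocks gives a Jordan form
J =
  [-4,  1, 0]
  [ 0, -4, 0]
  [ 0,  0, 0]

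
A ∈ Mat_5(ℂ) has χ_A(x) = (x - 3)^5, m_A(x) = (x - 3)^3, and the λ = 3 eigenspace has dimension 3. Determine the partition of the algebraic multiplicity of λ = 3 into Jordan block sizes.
Block sizes for λ = 3: [3, 1, 1]

Step 1 — from the characteristic polynomial, algebraic multiplicity of λ = 3 is 5. From dim ker(A − (3)·I) = 3, there are exactly 3 Jordan blocks for λ = 3.
Step 2 — from the minimal polynomial, the factor (x − 3)^3 tells us the largest block for λ = 3 has size 3.
Step 3 — with total size 5, 3 blocks, and largest block 3, the block sizes (in nonincreasing order) are [3, 1, 1].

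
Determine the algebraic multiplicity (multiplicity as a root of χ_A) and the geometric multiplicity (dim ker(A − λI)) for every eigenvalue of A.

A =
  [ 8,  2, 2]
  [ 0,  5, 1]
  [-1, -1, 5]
λ = 6: alg = 3, geom = 1

Step 1 — factor the characteristic polynomial to read off the algebraic multiplicities:
  χ_A(x) = (x - 6)^3

Step 2 — compute geometric multiplicities via the rank-nullity identity g(λ) = n − rank(A − λI):
  rank(A − (6)·I) = 2, so dim ker(A − (6)·I) = n − 2 = 1

Summary:
  λ = 6: algebraic multiplicity = 3, geometric multiplicity = 1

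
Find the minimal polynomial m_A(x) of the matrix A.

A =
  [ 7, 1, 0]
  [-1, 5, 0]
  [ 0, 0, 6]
x^2 - 12*x + 36

The characteristic polynomial is χ_A(x) = (x - 6)^3, so the eigenvalues are known. The minimal polynomial is
  m_A(x) = Π_λ (x − λ)^{k_λ}
where k_λ is the size of the *largest* Jordan block for λ (equivalently, the smallest k with (A − λI)^k v = 0 for every generalised eigenvector v of λ).

  λ = 6: largest Jordan block has size 2, contributing (x − 6)^2

So m_A(x) = (x - 6)^2 = x^2 - 12*x + 36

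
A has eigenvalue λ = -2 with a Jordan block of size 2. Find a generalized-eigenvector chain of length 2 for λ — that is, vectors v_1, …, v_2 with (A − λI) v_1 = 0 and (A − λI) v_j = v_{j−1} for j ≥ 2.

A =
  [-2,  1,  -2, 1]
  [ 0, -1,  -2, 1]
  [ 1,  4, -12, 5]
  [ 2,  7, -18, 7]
A Jordan chain for λ = -2 of length 2:
v_1 = (0, 0, 1, 2)ᵀ
v_2 = (1, 0, 0, 0)ᵀ

Let N = A − (-2)·I. We want v_2 with N^2 v_2 = 0 but N^1 v_2 ≠ 0; then v_{j-1} := N · v_j for j = 2, …, 2.

Pick v_2 = (1, 0, 0, 0)ᵀ.
Then v_1 = N · v_2 = (0, 0, 1, 2)ᵀ.

Sanity check: (A − (-2)·I) v_1 = (0, 0, 0, 0)ᵀ = 0. ✓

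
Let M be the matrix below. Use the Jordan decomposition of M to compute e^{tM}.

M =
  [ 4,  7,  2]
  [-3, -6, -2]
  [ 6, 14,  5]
e^{tM} =
  [3*t*exp(t) + exp(t), 7*t*exp(t), 2*t*exp(t)]
  [-3*t*exp(t), -7*t*exp(t) + exp(t), -2*t*exp(t)]
  [6*t*exp(t), 14*t*exp(t), 4*t*exp(t) + exp(t)]

Strategy: write M = P · J · P⁻¹ where J is a Jordan canonical form, so e^{tM} = P · e^{tJ} · P⁻¹, and e^{tJ} can be computed block-by-block.

M has Jordan form
J =
  [1, 1, 0]
  [0, 1, 0]
  [0, 0, 1]
(up to reordering of blocks).

Per-block formulas:
  For a 1×1 block at λ = 1: exp(t · [1]) = [e^(1t)].
  For a 2×2 Jordan block J_2(1): exp(t · J_2(1)) = e^(1t)·(I + t·N), where N is the 2×2 nilpotent shift.

After assembling e^{tJ} and conjugating by P, we get:

e^{tM} =
  [3*t*exp(t) + exp(t), 7*t*exp(t), 2*t*exp(t)]
  [-3*t*exp(t), -7*t*exp(t) + exp(t), -2*t*exp(t)]
  [6*t*exp(t), 14*t*exp(t), 4*t*exp(t) + exp(t)]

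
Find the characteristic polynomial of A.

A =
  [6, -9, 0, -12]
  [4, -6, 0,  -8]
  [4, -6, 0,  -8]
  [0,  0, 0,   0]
x^4

Expanding det(x·I − A) (e.g. by cofactor expansion or by noting that A is similar to its Jordan form J, which has the same characteristic polynomial as A) gives
  χ_A(x) = x^4
which factors as x^4. The eigenvalues (with algebraic multiplicities) are λ = 0 with multiplicity 4.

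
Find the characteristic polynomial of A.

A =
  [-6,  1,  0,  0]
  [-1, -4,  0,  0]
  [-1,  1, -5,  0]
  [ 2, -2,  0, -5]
x^4 + 20*x^3 + 150*x^2 + 500*x + 625

Expanding det(x·I − A) (e.g. by cofactor expansion or by noting that A is similar to its Jordan form J, which has the same characteristic polynomial as A) gives
  χ_A(x) = x^4 + 20*x^3 + 150*x^2 + 500*x + 625
which factors as (x + 5)^4. The eigenvalues (with algebraic multiplicities) are λ = -5 with multiplicity 4.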